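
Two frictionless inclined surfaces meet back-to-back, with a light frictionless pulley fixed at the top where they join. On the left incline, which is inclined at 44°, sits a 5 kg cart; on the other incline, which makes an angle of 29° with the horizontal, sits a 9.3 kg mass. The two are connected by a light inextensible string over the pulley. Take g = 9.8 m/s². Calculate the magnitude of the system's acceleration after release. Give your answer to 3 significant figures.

Resolve each weight along its own incline: the 5 kg mass has component 5 × 9.8 × sin 44° = 34.038 N down its slope, and the 9.3 kg mass has 9.3 × 9.8 × sin 29° = 44.186 N down its slope.
The 9.3 kg side's 44.186 N exceeds the other side's 34.038 N, so that mass slides down and the 5 kg mass slides up. Taking that direction as positive, Newton's second law for the whole system gives 44.186 − 34.038 = (5 + 9.3) a, so a = 10.148 / 14.3 = 0.7097 m/s².

0.710 m/s²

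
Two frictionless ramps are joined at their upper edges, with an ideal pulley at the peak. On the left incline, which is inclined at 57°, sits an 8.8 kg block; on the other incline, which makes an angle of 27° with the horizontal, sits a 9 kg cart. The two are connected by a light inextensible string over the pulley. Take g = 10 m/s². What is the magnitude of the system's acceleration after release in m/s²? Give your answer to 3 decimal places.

1.851 m/s²

Resolve each weight along its own incline: the 8.8 kg mass has component 8.8 × 10 × sin 57° = 73.803 N down its slope, and the 9 kg mass has 9 × 10 × sin 27° = 40.859 N down its slope.
The 8.8 kg side's 73.803 N exceeds the other side's 40.859 N, so that mass slides down and the 9 kg mass slides up. Taking that direction as positive, Newton's second law for the whole system gives 73.803 − 40.859 = (8.8 + 9) a, so a = 32.944 / 17.8 = 1.8508 m/s².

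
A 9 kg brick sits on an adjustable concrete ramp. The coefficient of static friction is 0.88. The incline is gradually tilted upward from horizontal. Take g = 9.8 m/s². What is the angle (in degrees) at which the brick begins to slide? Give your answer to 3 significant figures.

At the threshold of sliding, static friction is at its maximum μ_s N and exactly balances the weight component along the incline: mg sin θ = μ_s mg cos θ.
Hence tan θ = μ_s = 0.88, so θ = arctan(0.88) = 41.3478°.

41.3°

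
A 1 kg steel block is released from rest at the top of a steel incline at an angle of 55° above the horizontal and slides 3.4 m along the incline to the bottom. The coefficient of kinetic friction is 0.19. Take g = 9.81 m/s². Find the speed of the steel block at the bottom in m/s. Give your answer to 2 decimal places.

6.88 m/s

The weight component along the incline is mg sin 55° = 8.036 N and the normal force is N = mg cos 55° = 5.627 N.
Friction up the slope is f = μN = 0.19 × 5.627 = 1.069 N, so the net downslope force is 8.036 − 1.069 = 6.967 N and a = 6.967 / 1 = 6.9670 m/s².
Starting from rest over a distance of 3.4 m, v² = 2aL = 2 × 6.9670 × 3.4 = 47.3756, so v = 6.8830 m/s.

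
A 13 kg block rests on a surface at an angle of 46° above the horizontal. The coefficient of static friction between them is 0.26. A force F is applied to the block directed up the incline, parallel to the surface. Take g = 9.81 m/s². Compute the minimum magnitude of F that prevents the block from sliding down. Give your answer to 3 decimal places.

The normal force is N = mg cos 46° = 88.590 N. With F at its minimum the block is on the verge of sliding down, so static friction is at its maximum μ_s N = 0.26 × 88.590 = 23.033 N and acts up the slope.
Equilibrium along the incline: F + μ_s N = mg sin 46°, so F = 91.737 − 23.033 = 68.704 N.

68.704 N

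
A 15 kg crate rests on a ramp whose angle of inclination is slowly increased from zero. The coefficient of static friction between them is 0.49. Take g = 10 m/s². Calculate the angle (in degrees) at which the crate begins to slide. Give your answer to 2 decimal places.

26.10°

At the threshold of sliding, static friction is at its maximum μ_s N and exactly balances the weight component along the incline: mg sin θ = μ_s mg cos θ.
Hence tan θ = μ_s = 0.49, so θ = arctan(0.49) = 26.1049°.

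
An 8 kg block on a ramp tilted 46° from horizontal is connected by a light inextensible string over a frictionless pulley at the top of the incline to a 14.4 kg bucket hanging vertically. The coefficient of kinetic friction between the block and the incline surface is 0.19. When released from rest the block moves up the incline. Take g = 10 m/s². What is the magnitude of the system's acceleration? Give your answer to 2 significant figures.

3.4 m/s²

For the block on the incline: the weight component along the slope is m₁g sin 46° = 8 × 10 × 0.7193 = 57.544 N and the normal force is N = m₁g cos 46° = 55.573 N.
Kinetic friction opposes the block's motion up the incline: f = μN = 0.19 × 55.573 = 10.559 N acting down the slope.
Newton's second law for the block (up-slope positive): T − 57.544 − 10.559 = 8 a. For the hanging bucket (downward positive): 14.4 × 10 − T = 14.4 a.
Adding the two equations eliminates T: 75.897 = 22.4 a, so a = 3.3883 m/s².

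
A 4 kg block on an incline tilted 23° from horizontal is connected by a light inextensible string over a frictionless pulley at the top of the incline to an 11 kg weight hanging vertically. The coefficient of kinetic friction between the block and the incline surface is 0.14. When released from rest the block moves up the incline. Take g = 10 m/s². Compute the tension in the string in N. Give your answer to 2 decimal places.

For the block on the incline: the weight component along the slope is m₁g sin 23° = 4 × 10 × 0.3907 = 15.628 N and the normal force is N = m₁g cos 23° = 36.820 N.
Kinetic friction opposes the block's motion up the incline: f = μN = 0.14 × 36.820 = 5.155 N acting down the slope.
Newton's second law for the block (up-slope positive): T − 15.628 − 5.155 = 4 a. For the hanging weight (downward positive): 11 × 10 − T = 11 a.
Adding the two equations eliminates T: 89.217 = 15 a, so a = 5.9478 m/s².
Then from the hanging weight's equation, T = 11 × (10 − 5.9478) = 44.574 N.

44.57 N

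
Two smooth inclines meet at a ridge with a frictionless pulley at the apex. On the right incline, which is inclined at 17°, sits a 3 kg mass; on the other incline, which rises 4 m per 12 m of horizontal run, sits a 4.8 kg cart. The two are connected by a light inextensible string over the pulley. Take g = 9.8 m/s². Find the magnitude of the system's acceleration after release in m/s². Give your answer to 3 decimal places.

0.805 m/s²

Resolve each weight along its own incline: the 3 kg mass has component 3 × 9.8 × sin 17° = 8.596 N down its slope, and the 4.8 kg mass has 4.8 × 9.8 × sin 18.43° = 14.875 N down its slope.
The 4.8 kg side's 14.875 N exceeds the other side's 8.596 N, so that mass slides down and the 3 kg mass slides up. Taking that direction as positive, Newton's second law for the whole system gives 14.875 − 8.596 = (3 + 4.8) a, so a = 6.279 / 7.8 = 0.8050 m/s².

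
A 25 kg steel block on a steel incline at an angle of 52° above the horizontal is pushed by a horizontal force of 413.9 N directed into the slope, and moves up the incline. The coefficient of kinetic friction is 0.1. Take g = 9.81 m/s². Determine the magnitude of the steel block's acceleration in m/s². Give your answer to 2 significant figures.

0.55 m/s²

The horizontal push has components F cos 52° = 413.9 × 0.6157 = 254.838 N up the incline and F sin 52° = 413.9 × 0.7880 = 326.153 N pressing into the surface.
The normal force is therefore N = mg cos 52° + F sin 52° = 151.000 + 326.153 = 477.153 N, and kinetic friction down the slope is μN = 0.1 × 477.153 = 47.715 N.
Along the incline: F cos 52° − mg sin 52° − μN = ma, so 254.838 − 193.257 − 47.715 = 25 a, giving a = 0.5546 m/s².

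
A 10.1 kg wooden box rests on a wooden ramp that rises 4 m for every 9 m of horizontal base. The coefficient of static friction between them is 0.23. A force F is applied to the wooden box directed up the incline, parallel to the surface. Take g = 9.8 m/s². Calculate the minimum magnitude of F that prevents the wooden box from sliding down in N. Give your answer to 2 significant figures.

19 N

The normal force is N = mg cos 23.96° = 90.449 N. With F at its minimum the wooden box is on the verge of sliding down, so static friction is at its maximum μ_s N = 0.23 × 90.449 = 20.803 N and acts up the slope.
Equilibrium along the incline: F + μ_s N = mg sin 23.96°, so F = 40.200 − 20.803 = 19.397 N.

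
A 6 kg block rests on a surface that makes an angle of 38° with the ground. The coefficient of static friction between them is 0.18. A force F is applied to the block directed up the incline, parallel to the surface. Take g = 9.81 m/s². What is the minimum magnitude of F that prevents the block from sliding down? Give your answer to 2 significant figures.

The normal force is N = mg cos 38° = 46.382 N. With F at its minimum the block is on the verge of sliding down, so static friction is at its maximum μ_s N = 0.18 × 46.382 = 8.349 N and acts up the slope.
Equilibrium along the incline: F + μ_s N = mg sin 38°, so F = 36.238 − 8.349 = 27.889 N.

28 N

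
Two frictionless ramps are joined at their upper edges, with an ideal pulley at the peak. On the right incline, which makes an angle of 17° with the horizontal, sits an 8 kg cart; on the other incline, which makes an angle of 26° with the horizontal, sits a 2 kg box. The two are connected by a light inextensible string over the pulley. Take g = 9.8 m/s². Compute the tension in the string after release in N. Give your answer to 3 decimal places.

Resolve each weight along its own incline: the 8 kg mass has component 8 × 9.8 × sin 17° = 22.922 N down its slope, and the 2 kg mass has 2 × 9.8 × sin 26° = 8.592 N down its slope.
The 8 kg side's 22.922 N exceeds the other side's 8.592 N, so that mass slides down and the 2 kg mass slides up. Taking that direction as positive, Newton's second law for the whole system gives 22.922 − 8.592 = (8 + 2) a, so a = 14.330 / 10 = 1.4330 m/s².
For the 2 kg mass (up-slope positive): T − 8.592 = 2 × 1.4330, so T = 11.458 N.

11.458 N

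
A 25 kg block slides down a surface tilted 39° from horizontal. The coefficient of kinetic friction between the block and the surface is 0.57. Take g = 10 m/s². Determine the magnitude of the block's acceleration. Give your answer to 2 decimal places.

Resolving the weight along the incline: the component pulling the block down the slope is mg sin 39° = 25 × 10 × 0.6293 = 157.325 N, and the normal force is N = mg cos 39° = 25 × 10 × 0.7771 = 194.275 N.
Kinetic friction acts up the slope with magnitude f = μN = 0.57 × 194.275 = 110.737 N.
Net force along the incline is 157.325 − 110.737 = 46.588 N, so a = 46.588 / 25 = 1.8635 m/s².

1.86 m/s²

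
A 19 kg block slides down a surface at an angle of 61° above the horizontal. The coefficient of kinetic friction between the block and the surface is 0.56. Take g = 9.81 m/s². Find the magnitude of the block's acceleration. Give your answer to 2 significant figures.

5.9 m/s²

Resolving the weight along the incline: the component pulling the block down the slope is mg sin 61° = 19 × 9.81 × 0.8746 = 163.017 N, and the normal force is N = mg cos 61° = 19 × 9.81 × 0.4848 = 90.362 N.
Kinetic friction acts up the slope with magnitude f = μN = 0.56 × 90.362 = 50.603 N.
Net force along the incline is 163.017 − 50.603 = 112.414 N, so a = 112.414 / 19 = 5.9165 m/s².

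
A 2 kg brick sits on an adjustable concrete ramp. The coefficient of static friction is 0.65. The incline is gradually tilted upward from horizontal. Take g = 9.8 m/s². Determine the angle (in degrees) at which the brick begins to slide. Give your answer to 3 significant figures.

33.0°

At the threshold of sliding, static friction is at its maximum μ_s N and exactly balances the weight component along the incline: mg sin θ = μ_s mg cos θ.
Hence tan θ = μ_s = 0.65, so θ = arctan(0.65) = 33.0239°.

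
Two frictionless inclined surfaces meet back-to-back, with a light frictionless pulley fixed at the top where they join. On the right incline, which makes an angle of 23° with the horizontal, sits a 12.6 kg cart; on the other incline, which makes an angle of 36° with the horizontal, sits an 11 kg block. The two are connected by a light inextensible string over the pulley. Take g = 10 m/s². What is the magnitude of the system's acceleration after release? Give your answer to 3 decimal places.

0.654 m/s²

Resolve each weight along its own incline: the 12.6 kg mass has component 12.6 × 10 × sin 23° = 49.232 N down its slope, and the 11 kg mass has 11 × 10 × sin 36° = 64.656 N down its slope.
The 11 kg side's 64.656 N exceeds the other side's 49.232 N, so that mass slides down and the 12.6 kg mass slides up. Taking that direction as positive, Newton's second law for the whole system gives 64.656 − 49.232 = (12.6 + 11) a, so a = 15.424 / 23.6 = 0.6536 m/s².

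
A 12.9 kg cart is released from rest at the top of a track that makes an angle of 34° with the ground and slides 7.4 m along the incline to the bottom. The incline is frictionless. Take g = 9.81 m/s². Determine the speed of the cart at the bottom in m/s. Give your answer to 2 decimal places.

9.01 m/s

The weight component along the incline is mg sin 34° = 70.765 N and the normal force is N = mg cos 34° = 104.914 N.
With no friction, a = g sin 34° = 5.4857 m/s².
Starting from rest over a distance of 7.4 m, v² = 2aL = 2 × 5.4857 × 7.4 = 81.1884, so v = 9.0105 m/s.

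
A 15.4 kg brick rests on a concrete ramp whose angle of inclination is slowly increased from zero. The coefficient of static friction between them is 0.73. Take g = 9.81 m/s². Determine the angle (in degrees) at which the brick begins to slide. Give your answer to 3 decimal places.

36.129°

At the threshold of sliding, static friction is at its maximum μ_s N and exactly balances the weight component along the incline: mg sin θ = μ_s mg cos θ.
Hence tan θ = μ_s = 0.73, so θ = arctan(0.73) = 36.1294°.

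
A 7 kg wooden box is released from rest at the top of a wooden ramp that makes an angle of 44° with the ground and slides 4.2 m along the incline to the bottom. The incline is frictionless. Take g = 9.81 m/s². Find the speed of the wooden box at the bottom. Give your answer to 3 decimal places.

7.566 m/s

The weight component along the incline is mg sin 44° = 47.702 N and the normal force is N = mg cos 44° = 49.397 N.
With no friction, a = g sin 44° = 6.8146 m/s².
Starting from rest over a distance of 4.2 m, v² = 2aL = 2 × 6.8146 × 4.2 = 57.2426, so v = 7.5659 m/s.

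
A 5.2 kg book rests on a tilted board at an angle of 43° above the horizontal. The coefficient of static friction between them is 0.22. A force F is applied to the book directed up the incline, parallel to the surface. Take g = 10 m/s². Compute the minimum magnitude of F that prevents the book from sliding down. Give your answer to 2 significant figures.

27 N

The normal force is N = mg cos 43° = 38.030 N. With F at its minimum the book is on the verge of sliding down, so static friction is at its maximum μ_s N = 0.22 × 38.030 = 8.367 N and acts up the slope.
Equilibrium along the incline: F + μ_s N = mg sin 43°, so F = 35.464 − 8.367 = 27.097 N.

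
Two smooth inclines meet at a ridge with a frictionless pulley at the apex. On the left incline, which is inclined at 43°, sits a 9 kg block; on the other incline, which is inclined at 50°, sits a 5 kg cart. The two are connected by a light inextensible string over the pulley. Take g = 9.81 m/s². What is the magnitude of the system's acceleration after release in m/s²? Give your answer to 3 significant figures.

Resolve each weight along its own incline: the 9 kg mass has component 9 × 9.81 × sin 43° = 60.214 N down its slope, and the 5 kg mass has 5 × 9.81 × sin 50° = 37.574 N down its slope.
The 9 kg side's 60.214 N exceeds the other side's 37.574 N, so that mass slides down and the 5 kg mass slides up. Taking that direction as positive, Newton's second law for the whole system gives 60.214 − 37.574 = (9 + 5) a, so a = 22.640 / 14 = 1.6171 m/s².

1.62 m/s²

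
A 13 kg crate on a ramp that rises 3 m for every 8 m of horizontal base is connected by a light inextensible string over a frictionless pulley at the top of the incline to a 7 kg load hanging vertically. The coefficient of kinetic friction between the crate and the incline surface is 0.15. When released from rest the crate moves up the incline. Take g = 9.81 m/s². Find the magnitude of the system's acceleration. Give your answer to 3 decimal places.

0.299 m/s²

For the crate on the incline: the weight component along the slope is m₁g sin 20.56° = 13 × 9.81 × 0.3511 = 44.776 N and the normal force is N = m₁g cos 20.56° = 119.410 N.
Kinetic friction opposes the crate's motion up the incline: f = μN = 0.15 × 119.410 = 17.912 N acting down the slope.
Newton's second law for the crate (up-slope positive): T − 44.776 − 17.912 = 13 a. For the hanging load (downward positive): 7 × 9.81 − T = 7 a.
Adding the two equations eliminates T: 5.982 = 20 a, so a = 0.2991 m/s².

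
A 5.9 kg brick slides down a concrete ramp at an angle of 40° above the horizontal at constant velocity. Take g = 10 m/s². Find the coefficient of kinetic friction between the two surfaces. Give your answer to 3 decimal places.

At constant velocity the net force along the incline is zero: mg sin 40° = μ mg cos 40°.
So μ = tan 40° = 0.6428 / 0.7660 = 0.8392.

0.839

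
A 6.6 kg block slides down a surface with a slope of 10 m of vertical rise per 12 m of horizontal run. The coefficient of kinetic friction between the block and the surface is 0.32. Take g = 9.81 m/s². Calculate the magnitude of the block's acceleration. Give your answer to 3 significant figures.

Resolving the weight along the incline: the component pulling the block down the slope is mg sin 39.81° = 6.6 × 9.81 × 0.6402 = 41.450 N, and the normal force is N = mg cos 39.81° = 6.6 × 9.81 × 0.7682 = 49.738 N.
Kinetic friction acts up the slope with magnitude f = μN = 0.32 × 49.738 = 15.916 N.
Net force along the incline is 41.450 − 15.916 = 25.534 N, so a = 25.534 / 6.6 = 3.8688 m/s².

3.87 m/s²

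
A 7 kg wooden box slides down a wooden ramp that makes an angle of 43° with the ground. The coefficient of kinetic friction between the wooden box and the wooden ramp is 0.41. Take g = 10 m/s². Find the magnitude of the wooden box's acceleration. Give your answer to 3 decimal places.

Resolving the weight along the incline: the component pulling the wooden box down the slope is mg sin 43° = 7 × 10 × 0.6820 = 47.740 N, and the normal force is N = mg cos 43° = 7 × 10 × 0.7314 = 51.198 N.
Kinetic friction acts up the slope with magnitude f = μN = 0.41 × 51.198 = 20.991 N.
Net force along the incline is 47.740 − 20.991 = 26.749 N, so a = 26.749 / 7 = 3.8213 m/s².

3.821 m/s²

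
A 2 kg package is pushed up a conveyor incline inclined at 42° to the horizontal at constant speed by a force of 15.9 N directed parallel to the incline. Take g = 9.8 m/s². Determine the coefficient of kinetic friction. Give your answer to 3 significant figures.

At constant speed ΣF = 0 along the incline. The applied 15.9 N acts up the slope; the weight component mg sin 42° = 13.115 N and kinetic friction μN both act down the slope.
So 15.9 = 13.115 + μ × 14.566, giving μ = (15.9 − 13.115) / 14.566 = 0.1912.

0.191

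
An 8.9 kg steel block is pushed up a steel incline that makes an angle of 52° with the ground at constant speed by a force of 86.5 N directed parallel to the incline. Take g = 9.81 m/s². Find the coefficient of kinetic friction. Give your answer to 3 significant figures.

At constant speed ΣF = 0 along the incline. The applied 86.5 N acts up the slope; the weight component mg sin 52° = 68.800 N and kinetic friction μN both act down the slope.
So 86.5 = 68.800 + μ × 53.753, giving μ = (86.5 − 68.800) / 53.753 = 0.3293.

0.329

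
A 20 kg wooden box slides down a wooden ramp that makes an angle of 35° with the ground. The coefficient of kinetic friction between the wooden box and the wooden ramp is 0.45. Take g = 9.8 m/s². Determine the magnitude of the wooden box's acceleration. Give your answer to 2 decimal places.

Resolving the weight along the incline: the component pulling the wooden box down the slope is mg sin 35° = 20 × 9.8 × 0.5736 = 112.426 N, and the normal force is N = mg cos 35° = 20 × 9.8 × 0.8192 = 160.563 N.
Kinetic friction acts up the slope with magnitude f = μN = 0.45 × 160.563 = 72.253 N.
Net force along the incline is 112.426 − 72.253 = 40.173 N, so a = 40.173 / 20 = 2.0087 m/s².

2.01 m/s²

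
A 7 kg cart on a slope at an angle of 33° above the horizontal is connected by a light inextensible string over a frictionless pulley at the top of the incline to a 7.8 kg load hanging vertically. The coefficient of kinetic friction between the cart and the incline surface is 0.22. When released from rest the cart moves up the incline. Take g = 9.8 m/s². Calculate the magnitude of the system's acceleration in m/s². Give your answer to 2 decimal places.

For the cart on the incline: the weight component along the slope is m₁g sin 33° = 7 × 9.8 × 0.5446 = 37.360 N and the normal force is N = m₁g cos 33° = 57.533 N.
Kinetic friction opposes the cart's motion up the incline: f = μN = 0.22 × 57.533 = 12.657 N acting down the slope.
Newton's second law for the cart (up-slope positive): T − 37.360 − 12.657 = 7 a. For the hanging load (downward positive): 7.8 × 9.8 − T = 7.8 a.
Adding the two equations eliminates T: 26.423 = 14.8 a, so a = 1.7853 m/s².

1.79 m/s²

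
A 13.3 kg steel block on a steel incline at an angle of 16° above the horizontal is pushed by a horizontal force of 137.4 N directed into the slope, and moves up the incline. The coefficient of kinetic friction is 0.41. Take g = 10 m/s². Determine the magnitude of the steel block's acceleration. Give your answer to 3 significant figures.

2.07 m/s²

The horizontal push has components F cos 16° = 137.4 × 0.9613 = 132.083 N up the incline and F sin 16° = 137.4 × 0.2756 = 37.867 N pressing into the surface.
The normal force is therefore N = mg cos 16° + F sin 16° = 127.853 + 37.867 = 165.720 N, and kinetic friction down the slope is μN = 0.41 × 165.720 = 67.945 N.
Along the incline: F cos 16° − mg sin 16° − μN = ma, so 132.083 − 36.655 − 67.945 = 13.3 a, giving a = 2.0664 m/s².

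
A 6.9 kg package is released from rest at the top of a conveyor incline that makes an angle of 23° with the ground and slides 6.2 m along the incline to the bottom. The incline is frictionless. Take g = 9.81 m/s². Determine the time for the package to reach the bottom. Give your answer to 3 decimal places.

The weight component along the incline is mg sin 23° = 26.448 N and the normal force is N = mg cos 23° = 62.308 N.
With no friction, a = g sin 23° = 3.8331 m/s².
Starting from rest, L = ½at², so t = √(2L/a) = √(2 × 6.2 / 3.8331) = 1.7986 s.

1.799 s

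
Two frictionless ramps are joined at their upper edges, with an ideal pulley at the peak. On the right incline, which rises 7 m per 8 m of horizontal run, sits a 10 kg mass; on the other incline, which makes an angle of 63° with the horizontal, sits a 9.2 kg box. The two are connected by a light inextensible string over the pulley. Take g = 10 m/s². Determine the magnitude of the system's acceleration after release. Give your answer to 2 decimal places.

Resolve each weight along its own incline: the 10 kg mass has component 10 × 10 × sin 41.19° = 65.850 N down its slope, and the 9.2 kg mass has 9.2 × 10 × sin 63° = 81.973 N down its slope.
The 9.2 kg side's 81.973 N exceeds the other side's 65.850 N, so that mass slides down and the 10 kg mass slides up. Taking that direction as positive, Newton's second law for the whole system gives 81.973 − 65.850 = (10 + 9.2) a, so a = 16.123 / 19.2 = 0.8397 m/s².

0.84 m/s²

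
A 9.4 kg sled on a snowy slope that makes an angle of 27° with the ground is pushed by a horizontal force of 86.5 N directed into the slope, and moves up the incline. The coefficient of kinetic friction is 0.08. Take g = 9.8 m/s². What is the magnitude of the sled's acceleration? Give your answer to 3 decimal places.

2.717 m/s²

The horizontal push has components F cos 27° = 86.5 × 0.8910 = 77.072 N up the incline and F sin 27° = 86.5 × 0.4540 = 39.271 N pressing into the surface.
The normal force is therefore N = mg cos 27° + F sin 27° = 82.079 + 39.271 = 121.350 N, and kinetic friction down the slope is μN = 0.08 × 121.350 = 9.708 N.
Along the incline: F cos 27° − mg sin 27° − μN = ma, so 77.072 − 41.822 − 9.708 = 9.4 a, giving a = 2.7172 m/s².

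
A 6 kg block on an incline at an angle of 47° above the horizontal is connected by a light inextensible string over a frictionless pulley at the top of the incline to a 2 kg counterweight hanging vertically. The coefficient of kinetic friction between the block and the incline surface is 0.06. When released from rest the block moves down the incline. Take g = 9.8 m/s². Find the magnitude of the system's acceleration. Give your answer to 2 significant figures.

For the block on the incline: the weight component along the slope is m₁g sin 47° = 6 × 9.8 × 0.7314 = 43.006 N and the normal force is N = m₁g cos 47° = 40.102 N.
Kinetic friction opposes the block's motion down the incline: f = μN = 0.06 × 40.102 = 2.406 N acting up the slope.
Newton's second law for the block (down-slope positive): 43.006 − 2.406 − T = 6 a. For the hanging counterweight (upward positive): T − 2 × 9.8 = 2 a.
Adding the two equations eliminates T: 21.000 = 8 a, so a = 2.6250 m/s².

2.6 m/s²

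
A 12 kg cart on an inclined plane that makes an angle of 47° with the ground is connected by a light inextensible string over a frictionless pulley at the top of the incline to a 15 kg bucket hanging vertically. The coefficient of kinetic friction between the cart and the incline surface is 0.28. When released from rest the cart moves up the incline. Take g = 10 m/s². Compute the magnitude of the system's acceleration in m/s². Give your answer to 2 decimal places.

1.46 m/s²

For the cart on the incline: the weight component along the slope is m₁g sin 47° = 12 × 10 × 0.7314 = 87.768 N and the normal force is N = m₁g cos 47° = 81.840 N.
Kinetic friction opposes the cart's motion up the incline: f = μN = 0.28 × 81.840 = 22.915 N acting down the slope.
Newton's second law for the cart (up-slope positive): T − 87.768 − 22.915 = 12 a. For the hanging bucket (downward positive): 15 × 10 − T = 15 a.
Adding the two equations eliminates T: 39.317 = 27 a, so a = 1.4562 m/s².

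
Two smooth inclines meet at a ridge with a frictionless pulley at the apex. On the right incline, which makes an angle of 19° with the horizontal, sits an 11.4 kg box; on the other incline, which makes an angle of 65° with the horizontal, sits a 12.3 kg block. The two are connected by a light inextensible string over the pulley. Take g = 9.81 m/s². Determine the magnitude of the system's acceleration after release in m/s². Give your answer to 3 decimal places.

Resolve each weight along its own incline: the 11.4 kg mass has component 11.4 × 9.81 × sin 19° = 36.410 N down its slope, and the 12.3 kg mass has 12.3 × 9.81 × sin 65° = 109.358 N down its slope.
The 12.3 kg side's 109.358 N exceeds the other side's 36.410 N, so that mass slides down and the 11.4 kg mass slides up. Taking that direction as positive, Newton's second law for the whole system gives 109.358 − 36.410 = (11.4 + 12.3) a, so a = 72.948 / 23.7 = 3.0780 m/s².

3.078 m/s²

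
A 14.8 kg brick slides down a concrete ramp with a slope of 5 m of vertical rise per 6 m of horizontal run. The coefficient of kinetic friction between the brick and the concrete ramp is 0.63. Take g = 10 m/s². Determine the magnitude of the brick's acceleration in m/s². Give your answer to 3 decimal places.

Resolving the weight along the incline: the component pulling the brick down the slope is mg sin 39.81° = 14.8 × 10 × 0.6402 = 94.750 N, and the normal force is N = mg cos 39.81° = 14.8 × 10 × 0.7682 = 113.694 N.
Kinetic friction acts up the slope with magnitude f = μN = 0.63 × 113.694 = 71.627 N.
Net force along the incline is 94.750 − 71.627 = 23.123 N, so a = 23.123 / 14.8 = 1.5624 m/s².

1.562 m/s²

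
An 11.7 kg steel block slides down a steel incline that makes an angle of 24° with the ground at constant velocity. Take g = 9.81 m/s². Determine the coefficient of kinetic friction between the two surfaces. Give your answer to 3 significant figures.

0.445

At constant velocity the net force along the incline is zero: mg sin 24° = μ mg cos 24°.
So μ = tan 24° = 0.4067 / 0.9135 = 0.4452.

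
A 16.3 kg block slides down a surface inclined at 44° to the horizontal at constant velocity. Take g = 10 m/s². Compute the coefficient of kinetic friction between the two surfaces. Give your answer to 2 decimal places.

0.97

At constant velocity the net force along the incline is zero: mg sin 44° = μ mg cos 44°.
So μ = tan 44° = 0.6947 / 0.7193 = 0.9658.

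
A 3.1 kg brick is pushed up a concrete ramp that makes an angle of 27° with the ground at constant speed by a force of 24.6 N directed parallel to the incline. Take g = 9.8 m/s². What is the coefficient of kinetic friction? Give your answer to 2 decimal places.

0.40

At constant speed ΣF = 0 along the incline. The applied 24.6 N acts up the slope; the weight component mg sin 27° = 13.792 N and kinetic friction μN both act down the slope.
So 24.6 = 13.792 + μ × 27.069, giving μ = (24.6 − 13.792) / 27.069 = 0.3993.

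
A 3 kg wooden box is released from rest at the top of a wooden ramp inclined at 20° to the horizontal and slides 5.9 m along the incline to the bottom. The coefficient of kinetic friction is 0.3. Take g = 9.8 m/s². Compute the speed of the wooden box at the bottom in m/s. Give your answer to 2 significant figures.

2.6 m/s

The weight component along the incline is mg sin 20° = 10.055 N and the normal force is N = mg cos 20° = 27.627 N.
Friction up the slope is f = μN = 0.3 × 27.627 = 8.288 N, so the net downslope force is 10.055 − 8.288 = 1.767 N and a = 1.767 / 3 = 0.5890 m/s².
Starting from rest over a distance of 5.9 m, v² = 2aL = 2 × 0.5890 × 5.9 = 6.9502, so v = 2.6363 m/s.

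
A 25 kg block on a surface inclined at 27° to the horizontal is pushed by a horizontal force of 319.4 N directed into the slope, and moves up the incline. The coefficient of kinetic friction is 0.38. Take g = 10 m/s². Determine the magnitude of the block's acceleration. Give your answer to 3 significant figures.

The horizontal push has components F cos 27° = 319.4 × 0.8910 = 284.585 N up the incline and F sin 27° = 319.4 × 0.4540 = 145.008 N pressing into the surface.
The normal force is therefore N = mg cos 27° + F sin 27° = 222.750 + 145.008 = 367.758 N, and kinetic friction down the slope is μN = 0.38 × 367.758 = 139.748 N.
Along the incline: F cos 27° − mg sin 27° − μN = ma, so 284.585 − 113.500 − 139.748 = 25 a, giving a = 1.2535 m/s².

1.25 m/s²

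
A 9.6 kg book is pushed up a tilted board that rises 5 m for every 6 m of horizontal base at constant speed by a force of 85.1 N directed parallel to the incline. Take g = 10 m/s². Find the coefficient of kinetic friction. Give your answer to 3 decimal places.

At constant speed ΣF = 0 along the incline. The applied 85.1 N acts up the slope; the weight component mg sin 39.81° = 61.458 N and kinetic friction μN both act down the slope.
So 85.1 = 61.458 + μ × 73.749, giving μ = (85.1 − 61.458) / 73.749 = 0.3206.

0.321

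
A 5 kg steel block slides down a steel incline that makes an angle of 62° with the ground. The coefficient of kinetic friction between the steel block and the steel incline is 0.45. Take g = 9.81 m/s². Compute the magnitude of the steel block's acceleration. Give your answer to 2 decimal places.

Resolving the weight along the incline: the component pulling the steel block down the slope is mg sin 62° = 5 × 9.81 × 0.8829 = 43.306 N, and the normal force is N = mg cos 62° = 5 × 9.81 × 0.4695 = 23.029 N.
Kinetic friction acts up the slope with magnitude f = μN = 0.45 × 23.029 = 10.363 N.
Net force along the incline is 43.306 − 10.363 = 32.943 N, so a = 32.943 / 5 = 6.5886 m/s².

6.59 m/s²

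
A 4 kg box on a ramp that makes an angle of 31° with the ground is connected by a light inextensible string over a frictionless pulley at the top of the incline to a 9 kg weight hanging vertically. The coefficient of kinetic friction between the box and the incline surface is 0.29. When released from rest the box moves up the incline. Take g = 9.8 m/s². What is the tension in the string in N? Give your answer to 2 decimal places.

For the box on the incline: the weight component along the slope is m₁g sin 31° = 4 × 9.8 × 0.5150 = 20.188 N and the normal force is N = m₁g cos 31° = 33.601 N.
Kinetic friction opposes the box's motion up the incline: f = μN = 0.29 × 33.601 = 9.744 N acting down the slope.
Newton's second law for the box (up-slope positive): T − 20.188 − 9.744 = 4 a. For the hanging weight (downward positive): 9 × 9.8 − T = 9 a.
Adding the two equations eliminates T: 58.268 = 13 a, so a = 4.4822 m/s².
Then from the hanging weight's equation, T = 9 × (9.8 − 4.4822) = 47.860 N.

47.86 N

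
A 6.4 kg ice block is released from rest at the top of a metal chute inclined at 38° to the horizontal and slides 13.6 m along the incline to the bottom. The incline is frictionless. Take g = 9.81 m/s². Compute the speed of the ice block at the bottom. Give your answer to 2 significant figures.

13 m/s

The weight component along the incline is mg sin 38° = 38.654 N and the normal force is N = mg cos 38° = 49.474 N.
With no friction, a = g sin 38° = 6.0396 m/s².
Starting from rest over a distance of 13.6 m, v² = 2aL = 2 × 6.0396 × 13.6 = 164.2771, so v = 12.8171 m/s.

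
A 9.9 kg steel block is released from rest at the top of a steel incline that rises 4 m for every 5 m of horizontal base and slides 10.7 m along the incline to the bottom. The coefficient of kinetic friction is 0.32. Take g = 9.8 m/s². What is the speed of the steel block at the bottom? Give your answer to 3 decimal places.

The weight component along the incline is mg sin 38.66° = 60.608 N and the normal force is N = mg cos 38.66° = 75.760 N.
Friction up the slope is f = μN = 0.32 × 75.760 = 24.243 N, so the net downslope force is 60.608 − 24.243 = 36.365 N and a = 36.365 / 9.9 = 3.6732 m/s².
Starting from rest over a distance of 10.7 m, v² = 2aL = 2 × 3.6732 × 10.7 = 78.6065, so v = 8.8660 m/s.

8.866 m/s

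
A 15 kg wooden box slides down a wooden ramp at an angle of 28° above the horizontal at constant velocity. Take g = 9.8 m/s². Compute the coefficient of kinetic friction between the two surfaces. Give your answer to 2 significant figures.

0.53

At constant velocity the net force along the incline is zero: mg sin 28° = μ mg cos 28°.
So μ = tan 28° = 0.4695 / 0.8829 = 0.5318.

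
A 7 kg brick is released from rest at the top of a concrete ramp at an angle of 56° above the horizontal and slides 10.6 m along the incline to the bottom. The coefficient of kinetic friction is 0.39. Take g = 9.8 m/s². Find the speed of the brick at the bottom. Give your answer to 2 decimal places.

The weight component along the incline is mg sin 56° = 56.872 N and the normal force is N = mg cos 56° = 38.361 N.
Friction up the slope is f = μN = 0.39 × 38.361 = 14.961 N, so the net downslope force is 56.872 − 14.961 = 41.911 N and a = 41.911 / 7 = 5.9873 m/s².
Starting from rest over a distance of 10.6 m, v² = 2aL = 2 × 5.9873 × 10.6 = 126.9308, so v = 11.2664 m/s.

11.27 m/s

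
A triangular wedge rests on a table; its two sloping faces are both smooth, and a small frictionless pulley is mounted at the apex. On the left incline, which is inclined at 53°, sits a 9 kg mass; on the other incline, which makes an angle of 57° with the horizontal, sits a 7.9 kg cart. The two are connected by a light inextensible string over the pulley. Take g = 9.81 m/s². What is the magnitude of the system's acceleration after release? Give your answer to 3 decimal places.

Resolve each weight along its own incline: the 9 kg mass has component 9 × 9.81 × sin 53° = 70.512 N down its slope, and the 7.9 kg mass has 7.9 × 9.81 × sin 57° = 64.996 N down its slope.
The 9 kg side's 70.512 N exceeds the other side's 64.996 N, so that mass slides down and the 7.9 kg mass slides up. Taking that direction as positive, Newton's second law for the whole system gives 70.512 − 64.996 = (9 + 7.9) a, so a = 5.516 / 16.9 = 0.3264 m/s².

0.326 m/s²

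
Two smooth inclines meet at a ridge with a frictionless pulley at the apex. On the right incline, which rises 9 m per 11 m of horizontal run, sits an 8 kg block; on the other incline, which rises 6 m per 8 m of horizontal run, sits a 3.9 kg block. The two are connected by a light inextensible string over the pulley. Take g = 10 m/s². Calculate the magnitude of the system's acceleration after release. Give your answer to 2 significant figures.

Resolve each weight along its own incline: the 8 kg mass has component 8 × 10 × sin 39.29° = 50.659 N down its slope, and the 3.9 kg mass has 3.9 × 10 × sin 36.87° = 23.400 N down its slope.
The 8 kg side's 50.659 N exceeds the other side's 23.400 N, so that mass slides down and the 3.9 kg mass slides up. Taking that direction as positive, Newton's second law for the whole system gives 50.659 − 23.400 = (8 + 3.9) a, so a = 27.259 / 11.9 = 2.2907 m/s².

2.3 m/s²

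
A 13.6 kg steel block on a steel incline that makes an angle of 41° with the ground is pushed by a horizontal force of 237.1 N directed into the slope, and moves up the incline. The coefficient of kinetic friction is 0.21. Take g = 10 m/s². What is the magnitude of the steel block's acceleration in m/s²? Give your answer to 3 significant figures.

The horizontal push has components F cos 41° = 237.1 × 0.7547 = 178.939 N up the incline and F sin 41° = 237.1 × 0.6561 = 155.561 N pressing into the surface.
The normal force is therefore N = mg cos 41° + F sin 41° = 102.639 + 155.561 = 258.200 N, and kinetic friction down the slope is μN = 0.21 × 258.200 = 54.222 N.
Along the incline: F cos 41° − mg sin 41° − μN = ma, so 178.939 − 89.230 − 54.222 = 13.6 a, giving a = 2.6093 m/s².

2.61 m/s²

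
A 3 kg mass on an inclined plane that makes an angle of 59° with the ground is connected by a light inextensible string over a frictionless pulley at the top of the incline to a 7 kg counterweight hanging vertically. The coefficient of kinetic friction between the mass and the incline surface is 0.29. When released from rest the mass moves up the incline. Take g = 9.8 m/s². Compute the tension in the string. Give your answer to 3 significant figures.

41.3 N

For the mass on the incline: the weight component along the slope is m₁g sin 59° = 3 × 9.8 × 0.8572 = 25.202 N and the normal force is N = m₁g cos 59° = 15.142 N.
Kinetic friction opposes the mass's motion up the incline: f = μN = 0.29 × 15.142 = 4.391 N acting down the slope.
Newton's second law for the mass (up-slope positive): T − 25.202 − 4.391 = 3 a. For the hanging counterweight (downward positive): 7 × 9.8 − T = 7 a.
Adding the two equations eliminates T: 39.007 = 10 a, so a = 3.9007 m/s².
Then from the hanging counterweight's equation, T = 7 × (9.8 − 3.9007) = 41.295 N.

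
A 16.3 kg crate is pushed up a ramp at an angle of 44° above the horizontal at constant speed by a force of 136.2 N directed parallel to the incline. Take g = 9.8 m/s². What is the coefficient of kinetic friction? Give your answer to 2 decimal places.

At constant speed ΣF = 0 along the incline. The applied 136.2 N acts up the slope; the weight component mg sin 44° = 110.965 N and kinetic friction μN both act down the slope.
So 136.2 = 110.965 + μ × 114.907, giving μ = (136.2 − 110.965) / 114.907 = 0.2196.

0.22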